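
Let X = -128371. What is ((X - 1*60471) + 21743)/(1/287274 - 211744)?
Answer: 48003198126/60828545855 ≈ 0.78916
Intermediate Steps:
((X - 1*60471) + 21743)/(1/287274 - 211744) = ((-128371 - 1*60471) + 21743)/(1/287274 - 211744) = ((-128371 - 60471) + 21743)/(1/287274 - 211744) = (-188842 + 21743)/(-60828545855/287274) = -167099*(-287274/60828545855) = 48003198126/60828545855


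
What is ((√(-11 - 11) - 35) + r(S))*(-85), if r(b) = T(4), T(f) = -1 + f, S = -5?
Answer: 2720 - 85*I*√22 ≈ 2720.0 - 398.69*I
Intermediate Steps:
r(b) = 3 (r(b) = -1 + 4 = 3)
((√(-11 - 11) - 35) + r(S))*(-85) = ((√(-11 - 11) - 35) + 3)*(-85) = ((√(-22) - 35) + 3)*(-85) = ((I*√22 - 35) + 3)*(-85) = ((-35 + I*√22) + 3)*(-85) = (-32 + I*√22)*(-85) = 2720 - 85*I*√22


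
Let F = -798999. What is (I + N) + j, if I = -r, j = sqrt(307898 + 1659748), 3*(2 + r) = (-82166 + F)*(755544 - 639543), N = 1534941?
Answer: 34073541998 + sqrt(1967646) ≈ 3.4074e+10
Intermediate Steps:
r = -34072007057 (r = -2 + ((-82166 - 798999)*(755544 - 639543))/3 = -2 + (-881165*116001)/3 = -2 + (1/3)*(-102216021165) = -2 - 34072007055 = -34072007057)
j = sqrt(1967646) ≈ 1402.7
I = 34072007057 (I = -1*(-34072007057) = 34072007057)
(I + N) + j = (34072007057 + 1534941) + sqrt(1967646) = 34073541998 + sqrt(1967646)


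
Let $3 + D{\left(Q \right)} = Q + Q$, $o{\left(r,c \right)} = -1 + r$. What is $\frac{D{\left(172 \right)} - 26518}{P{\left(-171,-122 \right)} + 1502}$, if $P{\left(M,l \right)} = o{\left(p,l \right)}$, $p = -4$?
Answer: $- \frac{26177}{1497} \approx -17.486$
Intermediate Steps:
$P{\left(M,l \right)} = -5$ ($P{\left(M,l \right)} = -1 - 4 = -5$)
$D{\left(Q \right)} = -3 + 2 Q$ ($D{\left(Q \right)} = -3 + \left(Q + Q\right) = -3 + 2 Q$)
$\frac{D{\left(172 \right)} - 26518}{P{\left(-171,-122 \right)} + 1502} = \frac{\left(-3 + 2 \cdot 172\right) - 26518}{-5 + 1502} = \frac{\left(-3 + 344\right) - 26518}{1497} = \left(341 - 26518\right) \frac{1}{1497} = \left(-26177\right) \frac{1}{1497} = - \frac{26177}{1497}$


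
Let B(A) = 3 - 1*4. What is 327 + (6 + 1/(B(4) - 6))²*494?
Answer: 846437/49 ≈ 17274.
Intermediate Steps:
B(A) = -1 (B(A) = 3 - 4 = -1)
327 + (6 + 1/(B(4) - 6))²*494 = 327 + (6 + 1/(-1 - 6))²*494 = 327 + (6 + 1/(-7))²*494 = 327 + (6 - ⅐)²*494 = 327 + (41/7)²*494 = 327 + (1681/49)*494 = 327 + 830414/49 = 846437/49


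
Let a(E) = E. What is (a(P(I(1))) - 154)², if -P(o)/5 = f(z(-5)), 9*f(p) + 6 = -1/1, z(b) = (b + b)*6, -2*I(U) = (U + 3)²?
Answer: 1825201/81 ≈ 22533.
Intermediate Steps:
I(U) = -(3 + U)²/2 (I(U) = -(U + 3)²/2 = -(3 + U)²/2)
z(b) = 12*b (z(b) = (2*b)*6 = 12*b)
f(p) = -7/9 (f(p) = -⅔ + (-1/1)/9 = -⅔ + (-1*1)/9 = -⅔ + (⅑)*(-1) = -⅔ - ⅑ = -7/9)
P(o) = 35/9 (P(o) = -5*(-7/9) = 35/9)
(a(P(I(1))) - 154)² = (35/9 - 154)² = (-1351/9)² = 1825201/81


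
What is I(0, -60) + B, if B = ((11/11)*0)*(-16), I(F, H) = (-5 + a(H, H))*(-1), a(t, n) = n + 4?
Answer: 61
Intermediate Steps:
a(t, n) = 4 + n
I(F, H) = 1 - H (I(F, H) = (-5 + (4 + H))*(-1) = (-1 + H)*(-1) = 1 - H)
B = 0 (B = ((11*(1/11))*0)*(-16) = (1*0)*(-16) = 0*(-16) = 0)
I(0, -60) + B = (1 - 1*(-60)) + 0 = (1 + 60) + 0 = 61 + 0 = 61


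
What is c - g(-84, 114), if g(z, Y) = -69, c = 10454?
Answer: 10523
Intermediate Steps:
c - g(-84, 114) = 10454 - 1*(-69) = 10454 + 69 = 10523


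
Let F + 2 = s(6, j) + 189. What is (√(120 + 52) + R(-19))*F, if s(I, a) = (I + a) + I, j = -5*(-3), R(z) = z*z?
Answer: 77254 + 428*√43 ≈ 80061.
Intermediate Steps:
R(z) = z²
j = 15
s(I, a) = a + 2*I
F = 214 (F = -2 + ((15 + 2*6) + 189) = -2 + ((15 + 12) + 189) = -2 + (27 + 189) = -2 + 216 = 214)
(√(120 + 52) + R(-19))*F = (√(120 + 52) + (-19)²)*214 = (√172 + 361)*214 = (2*√43 + 361)*214 = (361 + 2*√43)*214 = 77254 + 428*√43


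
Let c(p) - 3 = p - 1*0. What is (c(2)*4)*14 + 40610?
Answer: 40890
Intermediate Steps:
c(p) = 3 + p (c(p) = 3 + (p - 1*0) = 3 + (p + 0) = 3 + p)
(c(2)*4)*14 + 40610 = ((3 + 2)*4)*14 + 40610 = (5*4)*14 + 40610 = 20*14 + 40610 = 280 + 40610 = 40890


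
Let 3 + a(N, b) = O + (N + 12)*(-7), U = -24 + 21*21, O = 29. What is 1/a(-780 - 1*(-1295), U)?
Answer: -1/3663 ≈ -0.00027300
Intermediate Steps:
U = 417 (U = -24 + 441 = 417)
a(N, b) = -58 - 7*N (a(N, b) = -3 + (29 + (N + 12)*(-7)) = -3 + (29 + (12 + N)*(-7)) = -3 + (29 + (-84 - 7*N)) = -3 + (-55 - 7*N) = -58 - 7*N)
1/a(-780 - 1*(-1295), U) = 1/(-58 - 7*(-780 - 1*(-1295))) = 1/(-58 - 7*(-780 + 1295)) = 1/(-58 - 7*515) = 1/(-58 - 3605) = 1/(-3663) = -1/3663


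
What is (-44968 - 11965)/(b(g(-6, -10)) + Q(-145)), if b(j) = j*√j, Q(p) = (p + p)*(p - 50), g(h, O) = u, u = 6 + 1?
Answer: -3219561150/3197902157 + 398531*√7/3197902157 ≈ -1.0064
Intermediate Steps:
u = 7
g(h, O) = 7
Q(p) = 2*p*(-50 + p) (Q(p) = (2*p)*(-50 + p) = 2*p*(-50 + p))
b(j) = j^(3/2)
(-44968 - 11965)/(b(g(-6, -10)) + Q(-145)) = (-44968 - 11965)/(7^(3/2) + 2*(-145)*(-50 - 145)) = -56933/(7*√7 + 2*(-145)*(-195)) = -56933/(7*√7 + 56550) = -56933/(56550 + 7*√7)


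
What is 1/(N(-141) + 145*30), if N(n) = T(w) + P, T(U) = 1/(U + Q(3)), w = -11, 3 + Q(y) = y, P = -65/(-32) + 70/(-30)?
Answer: 1056/4593185 ≈ 0.00022991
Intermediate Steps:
P = -29/96 (P = -65*(-1/32) + 70*(-1/30) = 65/32 - 7/3 = -29/96 ≈ -0.30208)
Q(y) = -3 + y
T(U) = 1/U (T(U) = 1/(U + (-3 + 3)) = 1/(U + 0) = 1/U)
N(n) = -415/1056 (N(n) = 1/(-11) - 29/96 = -1/11 - 29/96 = -415/1056)
1/(N(-141) + 145*30) = 1/(-415/1056 + 145*30) = 1/(-415/1056 + 4350) = 1/(4593185/1056) = 1056/4593185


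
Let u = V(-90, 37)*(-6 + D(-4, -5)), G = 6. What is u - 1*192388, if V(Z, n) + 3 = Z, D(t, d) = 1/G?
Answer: -383691/2 ≈ -1.9185e+5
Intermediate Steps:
D(t, d) = ⅙ (D(t, d) = 1/6 = ⅙)
V(Z, n) = -3 + Z
u = 1085/2 (u = (-3 - 90)*(-6 + ⅙) = -93*(-35/6) = 1085/2 ≈ 542.50)
u - 1*192388 = 1085/2 - 1*192388 = 1085/2 - 192388 = -383691/2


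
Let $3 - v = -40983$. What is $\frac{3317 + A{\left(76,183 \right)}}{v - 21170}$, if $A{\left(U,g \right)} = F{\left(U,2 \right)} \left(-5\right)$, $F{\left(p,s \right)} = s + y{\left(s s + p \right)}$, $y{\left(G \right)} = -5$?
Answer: $\frac{833}{4954} \approx 0.16815$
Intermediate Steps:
$v = 40986$ ($v = 3 - -40983 = 3 + 40983 = 40986$)
$F{\left(p,s \right)} = -5 + s$ ($F{\left(p,s \right)} = s - 5 = -5 + s$)
$A{\left(U,g \right)} = 15$ ($A{\left(U,g \right)} = \left(-5 + 2\right) \left(-5\right) = \left(-3\right) \left(-5\right) = 15$)
$\frac{3317 + A{\left(76,183 \right)}}{v - 21170} = \frac{3317 + 15}{40986 - 21170} = \frac{3332}{19816} = 3332 \cdot \frac{1}{19816} = \frac{833}{4954}$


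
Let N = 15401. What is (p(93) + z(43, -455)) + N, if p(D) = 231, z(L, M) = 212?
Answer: 15844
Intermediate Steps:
(p(93) + z(43, -455)) + N = (231 + 212) + 15401 = 443 + 15401 = 15844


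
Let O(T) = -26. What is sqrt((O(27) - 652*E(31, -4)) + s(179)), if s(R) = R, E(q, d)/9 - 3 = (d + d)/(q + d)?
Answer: I*sqrt(141411)/3 ≈ 125.35*I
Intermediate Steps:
E(q, d) = 27 + 18*d/(d + q) (E(q, d) = 27 + 9*((d + d)/(q + d)) = 27 + 9*((2*d)/(d + q)) = 27 + 9*(2*d/(d + q)) = 27 + 18*d/(d + q))
sqrt((O(27) - 652*E(31, -4)) + s(179)) = sqrt((-26 - 5868*(3*31 + 5*(-4))/(-4 + 31)) + 179) = sqrt((-26 - 5868*(93 - 20)/27) + 179) = sqrt((-26 - 5868*73/27) + 179) = sqrt((-26 - 652*73/3) + 179) = sqrt((-26 - 47596/3) + 179) = sqrt(-47674/3 + 179) = sqrt(-47137/3) = I*sqrt(141411)/3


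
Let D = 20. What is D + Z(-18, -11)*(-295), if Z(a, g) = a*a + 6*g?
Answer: -76090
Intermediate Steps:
Z(a, g) = a² + 6*g
D + Z(-18, -11)*(-295) = 20 + ((-18)² + 6*(-11))*(-295) = 20 + (324 - 66)*(-295) = 20 + 258*(-295) = 20 - 76110 = -76090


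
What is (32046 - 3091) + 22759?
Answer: 51714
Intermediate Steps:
(32046 - 3091) + 22759 = 28955 + 22759 = 51714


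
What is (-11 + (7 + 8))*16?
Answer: 64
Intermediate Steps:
(-11 + (7 + 8))*16 = (-11 + 15)*16 = 4*16 = 64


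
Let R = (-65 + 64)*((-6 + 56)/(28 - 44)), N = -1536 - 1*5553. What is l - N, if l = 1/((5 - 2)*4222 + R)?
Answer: 718491425/101353 ≈ 7089.0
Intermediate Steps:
N = -7089 (N = -1536 - 5553 = -7089)
R = 25/8 (R = -50/(-16) = -50*(-1)/16 = -1*(-25/8) = 25/8 ≈ 3.1250)
l = 8/101353 (l = 1/((5 - 2)*4222 + 25/8) = 1/(3*4222 + 25/8) = 1/(12666 + 25/8) = 1/(101353/8) = 8/101353 ≈ 7.8932e-5)
l - N = 8/101353 - 1*(-7089) = 8/101353 + 7089 = 718491425/101353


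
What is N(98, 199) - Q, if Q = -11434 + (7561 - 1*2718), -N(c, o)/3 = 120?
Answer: 6231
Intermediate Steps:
N(c, o) = -360 (N(c, o) = -3*120 = -360)
Q = -6591 (Q = -11434 + (7561 - 2718) = -11434 + 4843 = -6591)
N(98, 199) - Q = -360 - 1*(-6591) = -360 + 6591 = 6231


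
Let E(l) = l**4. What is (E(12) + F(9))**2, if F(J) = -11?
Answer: 429525625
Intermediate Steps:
(E(12) + F(9))**2 = (12**4 - 11)**2 = (20736 - 11)**2 = 20725**2 = 429525625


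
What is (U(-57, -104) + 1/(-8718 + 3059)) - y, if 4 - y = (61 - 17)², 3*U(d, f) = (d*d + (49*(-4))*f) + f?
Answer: 55316724/5659 ≈ 9775.0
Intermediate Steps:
U(d, f) = -65*f + d²/3 (U(d, f) = ((d*d + (49*(-4))*f) + f)/3 = ((d² - 196*f) + f)/3 = (d² - 195*f)/3 = -65*f + d²/3)
y = -1932 (y = 4 - (61 - 17)² = 4 - 1*44² = 4 - 1*1936 = 4 - 1936 = -1932)
(U(-57, -104) + 1/(-8718 + 3059)) - y = ((-65*(-104) + (⅓)*(-57)²) + 1/(-8718 + 3059)) - 1*(-1932) = ((6760 + (⅓)*3249) + 1/(-5659)) + 1932 = ((6760 + 1083) - 1/5659) + 1932 = (7843 - 1/5659) + 1932 = 44383536/5659 + 1932 = 55316724/5659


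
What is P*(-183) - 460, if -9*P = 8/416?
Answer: -71699/156 ≈ -459.61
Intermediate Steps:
P = -1/468 (P = -8/(9*416) = -⅑*1/52 = -1/468 ≈ -0.0021368)
P*(-183) - 460 = -1/468*(-183) - 460 = 61/156 - 460 = -71699/156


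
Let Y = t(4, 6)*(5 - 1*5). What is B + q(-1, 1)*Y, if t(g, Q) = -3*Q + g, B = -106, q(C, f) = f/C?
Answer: -106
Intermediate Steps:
t(g, Q) = g - 3*Q
Y = 0 (Y = (4 - 3*6)*(5 - 1*5) = (4 - 18)*(5 - 5) = -14*0 = 0)
B + q(-1, 1)*Y = -106 + (1/(-1))*0 = -106 + (1*(-1))*0 = -106 - 1*0 = -106 + 0 = -106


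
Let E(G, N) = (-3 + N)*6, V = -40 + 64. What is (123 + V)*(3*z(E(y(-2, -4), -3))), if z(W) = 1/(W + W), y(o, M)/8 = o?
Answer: -49/8 ≈ -6.1250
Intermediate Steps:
y(o, M) = 8*o
V = 24
E(G, N) = -18 + 6*N
z(W) = 1/(2*W)
(123 + V)*(3*z(E(y(-2, -4), -3))) = (123 + 24)*(3*(1/(2*(-18 + 6*(-3))))) = 147*(3*(1/(2*(-18 - 18)))) = 147*(3*((½)/(-36))) = 147*(3*((½)*(-1/36))) = 147*(3*(-1/72)) = 147*(-1/24) = -49/8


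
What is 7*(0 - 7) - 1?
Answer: -50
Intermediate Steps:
7*(0 - 7) - 1 = 7*(-7) - 1 = -49 - 1 = -50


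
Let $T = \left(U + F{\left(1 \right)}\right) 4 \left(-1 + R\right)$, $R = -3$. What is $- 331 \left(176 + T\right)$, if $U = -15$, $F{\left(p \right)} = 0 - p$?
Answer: $-142992$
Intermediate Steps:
$F{\left(p \right)} = - p$
$T = 256$ ($T = \left(-15 - 1\right) 4 \left(-1 - 3\right) = \left(-15 - 1\right) 4 \left(-4\right) = \left(-16\right) \left(-16\right) = 256$)
$- 331 \left(176 + T\right) = - 331 \left(176 + 256\right) = \left(-331\right) 432 = -142992$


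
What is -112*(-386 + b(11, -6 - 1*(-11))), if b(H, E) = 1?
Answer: 43120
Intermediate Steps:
-112*(-386 + b(11, -6 - 1*(-11))) = -112*(-386 + 1) = -112*(-385) = 43120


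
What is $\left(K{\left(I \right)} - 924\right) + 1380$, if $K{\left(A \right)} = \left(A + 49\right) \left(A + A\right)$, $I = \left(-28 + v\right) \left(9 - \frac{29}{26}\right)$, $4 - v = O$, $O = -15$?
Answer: $\frac{1207623}{338} \approx 3572.8$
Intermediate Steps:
$v = 19$ ($v = 4 - -15 = 4 + 15 = 19$)
$I = - \frac{1845}{26}$ ($I = \left(-28 + 19\right) \left(9 - \frac{29}{26}\right) = - 9 \left(9 - \frac{29}{26}\right) = \left(-9\right) \frac{205}{26} = - \frac{1845}{26} \approx -70.962$)
$K{\left(A \right)} = 2 A \left(49 + A\right)$ ($K{\left(A \right)} = \left(49 + A\right) 2 A = 2 A \left(49 + A\right)$)
$\left(K{\left(I \right)} - 924\right) + 1380 = \left(2 \left(- \frac{1845}{26}\right) \left(49 - \frac{1845}{26}\right) - 924\right) + 1380 = \left(2 \left(- \frac{1845}{26}\right) \left(- \frac{571}{26}\right) - 924\right) + 1380 = \left(\frac{1053495}{338} - 924\right) + 1380 = \frac{741183}{338} + 1380 = \frac{1207623}{338}$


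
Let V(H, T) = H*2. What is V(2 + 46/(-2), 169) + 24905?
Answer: 24863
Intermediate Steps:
V(H, T) = 2*H
V(2 + 46/(-2), 169) + 24905 = 2*(2 + 46/(-2)) + 24905 = 2*(2 + 46*(-1/2)) + 24905 = 2*(2 - 23) + 24905 = 2*(-21) + 24905 = -42 + 24905 = 24863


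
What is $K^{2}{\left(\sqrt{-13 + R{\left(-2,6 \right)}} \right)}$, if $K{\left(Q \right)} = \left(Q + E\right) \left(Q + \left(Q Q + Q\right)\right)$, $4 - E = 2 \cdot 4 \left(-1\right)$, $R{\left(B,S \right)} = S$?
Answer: $7581 - 3332 i \sqrt{7} \approx 7581.0 - 8815.6 i$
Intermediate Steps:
$E = 12$ ($E = 4 - 2 \cdot 4 \left(-1\right) = 4 - 8 \left(-1\right) = 4 - -8 = 4 + 8 = 12$)
$K{\left(Q \right)} = \left(12 + Q\right) \left(Q^{2} + 2 Q\right)$ ($K{\left(Q \right)} = \left(Q + 12\right) \left(Q + \left(Q Q + Q\right)\right) = \left(12 + Q\right) \left(Q + \left(Q^{2} + Q\right)\right) = \left(12 + Q\right) \left(Q + \left(Q + Q^{2}\right)\right) = \left(12 + Q\right) \left(Q^{2} + 2 Q\right)$)
$K^{2}{\left(\sqrt{-13 + R{\left(-2,6 \right)}} \right)} = \left(\sqrt{-13 + 6} \left(24 + \left(\sqrt{-13 + 6}\right)^{2} + 14 \sqrt{-13 + 6}\right)\right)^{2} = \left(\sqrt{-7} \left(24 + \left(\sqrt{-7}\right)^{2} + 14 \sqrt{-7}\right)\right)^{2} = \left(i \sqrt{7} \left(24 + \left(i \sqrt{7}\right)^{2} + 14 i \sqrt{7}\right)\right)^{2} = \left(i \sqrt{7} \left(24 - 7 + 14 i \sqrt{7}\right)\right)^{2} = \left(i \sqrt{7} \left(17 + 14 i \sqrt{7}\right)\right)^{2} = - 7 \left(17 + 14 i \sqrt{7}\right)^{2}$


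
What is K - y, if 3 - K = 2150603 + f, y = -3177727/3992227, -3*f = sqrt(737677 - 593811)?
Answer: -8585680208473/3992227 + sqrt(143866)/3 ≈ -2.1505e+6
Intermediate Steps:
f = -sqrt(143866)/3 (f = -sqrt(737677 - 593811)/3 = -sqrt(143866)/3 ≈ -126.43)
y = -3177727/3992227 (y = -3177727*1/3992227 = -3177727/3992227 ≈ -0.79598)
K = -2150600 + sqrt(143866)/3 (K = 3 - (2150603 - sqrt(143866)/3) = 3 + (-2150603 + sqrt(143866)/3) = -2150600 + sqrt(143866)/3 ≈ -2.1505e+6)
K - y = (-2150600 + sqrt(143866)/3) - 1*(-3177727/3992227) = (-2150600 + sqrt(143866)/3) + 3177727/3992227 = -8585680208473/3992227 + sqrt(143866)/3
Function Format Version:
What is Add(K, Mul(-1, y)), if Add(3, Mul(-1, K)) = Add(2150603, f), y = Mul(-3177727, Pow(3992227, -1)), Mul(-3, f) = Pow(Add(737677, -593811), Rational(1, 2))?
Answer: Add(Rational(-8585680208473, 3992227), Mul(Rational(1, 3), Pow(143866, Rational(1, 2)))) ≈ -2.1505e+6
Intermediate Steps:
f = Mul(Rational(-1, 3), Pow(143866, Rational(1, 2))) (f = Mul(Rational(-1, 3), Pow(Add(737677, -593811), Rational(1, 2))) = Mul(Rational(-1, 3), Pow(143866, Rational(1, 2))) ≈ -126.43)
y = Rational(-3177727, 3992227) (y = Mul(-3177727, Rational(1, 3992227)) = Rational(-3177727, 3992227) ≈ -0.79598)
K = Add(-2150600, Mul(Rational(1, 3), Pow(143866, Rational(1, 2)))) (K = Add(3, Mul(-1, Add(2150603, Mul(Rational(-1, 3), Pow(143866, Rational(1, 2)))))) = Add(3, Add(-2150603, Mul(Rational(1, 3), Pow(143866, Rational(1, 2))))) = Add(-2150600, Mul(Rational(1, 3), Pow(143866, Rational(1, 2)))) ≈ -2.1505e+6)
Add(K, Mul(-1, y)) = Add(Add(-2150600, Mul(Rational(1, 3), Pow(143866, Rational(1, 2)))), Mul(-1, Rational(-3177727, 3992227))) = Add(Add(-2150600, Mul(Rational(1, 3), Pow(143866, Rational(1, 2)))), Rational(3177727, 3992227)) = Add(Rational(-8585680208473, 3992227), Mul(Rational(1, 3), Pow(143866, Rational(1, 2))))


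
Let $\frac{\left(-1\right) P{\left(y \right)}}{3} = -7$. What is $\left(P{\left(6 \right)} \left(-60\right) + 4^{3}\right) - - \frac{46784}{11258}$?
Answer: $- \frac{6708892}{5629} \approx -1191.8$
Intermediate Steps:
$P{\left(y \right)} = 21$ ($P{\left(y \right)} = \left(-3\right) \left(-7\right) = 21$)
$\left(P{\left(6 \right)} \left(-60\right) + 4^{3}\right) - - \frac{46784}{11258} = \left(21 \left(-60\right) + 4^{3}\right) - - \frac{46784}{11258} = \left(-1260 + 64\right) - \left(-46784\right) \frac{1}{11258} = -1196 - - \frac{23392}{5629} = -1196 + \frac{23392}{5629} = - \frac{6708892}{5629}$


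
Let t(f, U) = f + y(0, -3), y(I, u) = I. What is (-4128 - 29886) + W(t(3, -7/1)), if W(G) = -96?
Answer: -34110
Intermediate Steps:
t(f, U) = f (t(f, U) = f + 0 = f)
(-4128 - 29886) + W(t(3, -7/1)) = (-4128 - 29886) - 96 = -34014 - 96 = -34110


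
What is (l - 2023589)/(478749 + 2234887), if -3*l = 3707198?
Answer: -9777965/8140908 ≈ -1.2011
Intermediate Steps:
l = -3707198/3 (l = -1/3*3707198 = -3707198/3 ≈ -1.2357e+6)
(l - 2023589)/(478749 + 2234887) = (-3707198/3 - 2023589)/(478749 + 2234887) = -9777965/3/2713636 = -9777965/3*1/2713636 = -9777965/8140908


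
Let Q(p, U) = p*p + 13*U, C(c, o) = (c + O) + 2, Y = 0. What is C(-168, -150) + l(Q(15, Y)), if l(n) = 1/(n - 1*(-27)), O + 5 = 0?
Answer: -43091/252 ≈ -171.00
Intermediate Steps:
O = -5 (O = -5 + 0 = -5)
C(c, o) = -3 + c (C(c, o) = (c - 5) + 2 = (-5 + c) + 2 = -3 + c)
Q(p, U) = p**2 + 13*U
l(n) = 1/(27 + n) (l(n) = 1/(n + 27) = 1/(27 + n))
C(-168, -150) + l(Q(15, Y)) = (-3 - 168) + 1/(27 + (15**2 + 13*0)) = -171 + 1/(27 + (225 + 0)) = -171 + 1/(27 + 225) = -171 + 1/252 = -43091/252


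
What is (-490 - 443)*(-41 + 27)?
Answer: 13062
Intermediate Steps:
(-490 - 443)*(-41 + 27) = -933*(-14) = 13062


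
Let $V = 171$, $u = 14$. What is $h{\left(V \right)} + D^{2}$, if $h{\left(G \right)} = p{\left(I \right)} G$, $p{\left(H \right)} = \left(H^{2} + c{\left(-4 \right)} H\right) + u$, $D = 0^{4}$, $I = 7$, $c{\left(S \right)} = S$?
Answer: $5985$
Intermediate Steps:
$D = 0$
$p{\left(H \right)} = 14 + H^{2} - 4 H$ ($p{\left(H \right)} = \left(H^{2} - 4 H\right) + 14 = 14 + H^{2} - 4 H$)
$h{\left(G \right)} = 35 G$ ($h{\left(G \right)} = \left(14 + 7^{2} - 28\right) G = \left(14 + 49 - 28\right) G = 35 G$)
$h{\left(V \right)} + D^{2} = 35 \cdot 171 + 0^{2} = 5985 + 0 = 5985$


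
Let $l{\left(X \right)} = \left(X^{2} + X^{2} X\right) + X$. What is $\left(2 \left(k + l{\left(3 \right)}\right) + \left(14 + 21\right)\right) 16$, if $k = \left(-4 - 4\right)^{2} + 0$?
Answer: $3856$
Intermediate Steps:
$l{\left(X \right)} = X + X^{2} + X^{3}$ ($l{\left(X \right)} = \left(X^{2} + X^{3}\right) + X = X + X^{2} + X^{3}$)
$k = 64$ ($k = \left(-8\right)^{2} + 0 = 64 + 0 = 64$)
$\left(2 \left(k + l{\left(3 \right)}\right) + \left(14 + 21\right)\right) 16 = \left(2 \left(64 + 3 \left(1 + 3 + 3^{2}\right)\right) + \left(14 + 21\right)\right) 16 = \left(2 \left(64 + 3 \left(1 + 3 + 9\right)\right) + 35\right) 16 = \left(2 \left(64 + 3 \cdot 13\right) + 35\right) 16 = \left(2 \left(64 + 39\right) + 35\right) 16 = \left(2 \cdot 103 + 35\right) 16 = \left(206 + 35\right) 16 = 241 \cdot 16 = 3856$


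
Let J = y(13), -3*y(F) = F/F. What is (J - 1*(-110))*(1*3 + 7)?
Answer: 3290/3 ≈ 1096.7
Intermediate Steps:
y(F) = -⅓ (y(F) = -F/(3*F) = -⅓*1 = -⅓)
J = -⅓ ≈ -0.33333
(J - 1*(-110))*(1*3 + 7) = (-⅓ - 1*(-110))*(1*3 + 7) = (-⅓ + 110)*(3 + 7) = (329/3)*10 = 3290/3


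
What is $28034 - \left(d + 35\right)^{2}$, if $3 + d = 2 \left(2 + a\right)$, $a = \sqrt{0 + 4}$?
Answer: $26434$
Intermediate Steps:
$a = 2$ ($a = \sqrt{4} = 2$)
$d = 5$ ($d = -3 + 2 \left(2 + 2\right) = -3 + 2 \cdot 4 = -3 + 8 = 5$)
$28034 - \left(d + 35\right)^{2} = 28034 - \left(5 + 35\right)^{2} = 28034 - 40^{2} = 28034 - 1600 = 26434$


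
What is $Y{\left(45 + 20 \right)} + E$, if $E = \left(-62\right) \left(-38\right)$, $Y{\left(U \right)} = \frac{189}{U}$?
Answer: $\frac{153329}{65} \approx 2358.9$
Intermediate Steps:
$E = 2356$
$Y{\left(45 + 20 \right)} + E = \frac{189}{45 + 20} + 2356 = \frac{189}{65} + 2356 = \frac{153329}{65}$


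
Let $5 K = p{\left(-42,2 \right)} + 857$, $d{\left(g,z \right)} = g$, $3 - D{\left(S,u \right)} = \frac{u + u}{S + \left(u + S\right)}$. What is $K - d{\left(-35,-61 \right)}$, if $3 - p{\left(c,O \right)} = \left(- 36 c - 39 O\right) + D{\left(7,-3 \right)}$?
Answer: $- \frac{4428}{55} \approx -80.509$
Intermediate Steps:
$D{\left(S,u \right)} = 3 - \frac{2 u}{u + 2 S}$ ($D{\left(S,u \right)} = 3 - \frac{u + u}{S + \left(u + S\right)} = 3 - \frac{2 u}{S + \left(S + u\right)} = 3 - \frac{2 u}{u + 2 S}$)
$p{\left(c,O \right)} = - \frac{6}{11} + 36 c + 39 O$ ($p{\left(c,O \right)} = 3 - \left(\left(- 36 c - 39 O\right) + \frac{-3 + 6 \cdot 7}{-3 + 2 \cdot 7}\right) = 3 - \left(\left(- 39 O - 36 c\right) + \frac{-3 + 42}{-3 + 14}\right) = 3 - \left(\left(- 39 O - 36 c\right) + \frac{1}{11} \cdot 39\right) = 3 - \left(\left(- 39 O - 36 c\right) + \frac{39}{11}\right) = 3 - \left(\frac{39}{11} - 39 O - 36 c\right) = 3 + \left(- \frac{39}{11} + 36 c + 39 O\right) = - \frac{6}{11} + 36 c + 39 O$)
$K = - \frac{6353}{55}$ ($K = \frac{\left(- \frac{6}{11} + 36 \left(-42\right) + 39 \cdot 2\right) + 857}{5} = \frac{\left(- \frac{6}{11} - 1512 + 78\right) + 857}{5} = \frac{- \frac{15780}{11} + 857}{5} = \frac{1}{5} \left(- \frac{6353}{11}\right) = - \frac{6353}{55} \approx -115.51$)
$K - d{\left(-35,-61 \right)} = - \frac{6353}{55} - -35 = - \frac{6353}{55} + 35 = - \frac{4428}{55}$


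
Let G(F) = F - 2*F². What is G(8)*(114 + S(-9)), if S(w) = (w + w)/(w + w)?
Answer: -13800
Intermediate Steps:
S(w) = 1 (S(w) = (2*w)/((2*w)) = (2*w)*(1/(2*w)) = 1)
G(8)*(114 + S(-9)) = (8*(1 - 2*8))*(114 + 1) = (8*(1 - 16))*115 = (8*(-15))*115 = -120*115 = -13800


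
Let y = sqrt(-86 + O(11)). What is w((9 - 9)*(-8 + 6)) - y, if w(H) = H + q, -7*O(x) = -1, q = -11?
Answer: -11 - I*sqrt(4207)/7 ≈ -11.0 - 9.2659*I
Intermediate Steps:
O(x) = 1/7 (O(x) = -1/7*(-1) = 1/7)
w(H) = -11 + H (w(H) = H - 11 = -11 + H)
y = I*sqrt(4207)/7 (y = sqrt(-86 + 1/7) = sqrt(-601/7) = I*sqrt(4207)/7 ≈ 9.2659*I)
w((9 - 9)*(-8 + 6)) - y = (-11 + (9 - 9)*(-8 + 6)) - I*sqrt(4207)/7 = (-11 + 0*(-2)) - I*sqrt(4207)/7 = (-11 + 0) - I*sqrt(4207)/7 = -11 - I*sqrt(4207)/7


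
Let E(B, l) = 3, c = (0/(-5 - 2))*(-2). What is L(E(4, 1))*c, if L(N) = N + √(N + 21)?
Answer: 0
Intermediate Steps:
c = 0 (c = (0/(-7))*(-2) = (0*(-⅐))*(-2) = 0*(-2) = 0)
L(N) = N + √(21 + N)
L(E(4, 1))*c = (3 + √(21 + 3))*0 = (3 + √24)*0 = (3 + 2*√6)*0 = 0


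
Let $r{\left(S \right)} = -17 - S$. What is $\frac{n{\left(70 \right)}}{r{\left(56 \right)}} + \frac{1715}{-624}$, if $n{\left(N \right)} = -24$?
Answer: $- \frac{110219}{45552} \approx -2.4196$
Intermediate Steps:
$\frac{n{\left(70 \right)}}{r{\left(56 \right)}} + \frac{1715}{-624} = - \frac{24}{-17 - 56} + \frac{1715}{-624} = - \frac{24}{-17 - 56} + 1715 \left(- \frac{1}{624}\right) = - \frac{24}{-73} - \frac{1715}{624} = \left(-24\right) \left(- \frac{1}{73}\right) - \frac{1715}{624} = \frac{24}{73} - \frac{1715}{624} = - \frac{110219}{45552}$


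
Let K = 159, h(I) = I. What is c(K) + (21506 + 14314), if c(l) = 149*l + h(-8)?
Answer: 59503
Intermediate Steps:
c(l) = -8 + 149*l (c(l) = 149*l - 8 = -8 + 149*l)
c(K) + (21506 + 14314) = (-8 + 149*159) + (21506 + 14314) = (-8 + 23691) + 35820 = 23683 + 35820 = 59503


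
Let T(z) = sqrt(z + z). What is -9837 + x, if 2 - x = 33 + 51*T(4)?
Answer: -9868 - 102*sqrt(2) ≈ -10012.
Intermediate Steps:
T(z) = sqrt(2)*sqrt(z) (T(z) = sqrt(2*z) = sqrt(2)*sqrt(z))
x = -31 - 102*sqrt(2) (x = 2 - (33 + 51*(sqrt(2)*sqrt(4))) = 2 - (33 + 51*(sqrt(2)*2)) = 2 - (33 + 51*(2*sqrt(2))) = 2 - (33 + 102*sqrt(2)) = 2 + (-33 - 102*sqrt(2)) = -31 - 102*sqrt(2) ≈ -175.25)
-9837 + x = -9837 + (-31 - 102*sqrt(2)) = -9868 - 102*sqrt(2)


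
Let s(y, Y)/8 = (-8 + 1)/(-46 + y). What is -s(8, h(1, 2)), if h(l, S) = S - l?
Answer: -28/19 ≈ -1.4737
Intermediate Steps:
s(y, Y) = -56/(-46 + y) (s(y, Y) = 8*((-8 + 1)/(-46 + y)) = 8*(-7/(-46 + y)) = -56/(-46 + y))
-s(8, h(1, 2)) = -(-56)/(-46 + 8) = -(-56)/(-38) = -(-56)*(-1)/38 = -1*28/19 = -28/19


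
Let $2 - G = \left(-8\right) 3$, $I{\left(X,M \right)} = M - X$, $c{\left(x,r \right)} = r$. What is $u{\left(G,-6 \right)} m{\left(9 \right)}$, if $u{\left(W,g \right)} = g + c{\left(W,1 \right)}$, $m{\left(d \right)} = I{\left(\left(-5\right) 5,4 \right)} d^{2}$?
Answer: $-11745$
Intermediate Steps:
$m{\left(d \right)} = 29 d^{2}$ ($m{\left(d \right)} = \left(4 - \left(-5\right) 5\right) d^{2} = \left(4 - -25\right) d^{2} = \left(4 + 25\right) d^{2} = 29 d^{2}$)
$G = 26$ ($G = 2 - \left(-8\right) 3 = 2 - -24 = 2 + 24 = 26$)
$u{\left(W,g \right)} = 1 + g$ ($u{\left(W,g \right)} = g + 1 = 1 + g$)
$u{\left(G,-6 \right)} m{\left(9 \right)} = \left(1 - 6\right) 29 \cdot 9^{2} = - 5 \cdot 29 \cdot 81 = \left(-5\right) 2349 = -11745$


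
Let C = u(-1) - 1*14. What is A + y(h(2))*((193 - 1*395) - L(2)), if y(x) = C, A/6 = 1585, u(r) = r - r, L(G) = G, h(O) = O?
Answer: 12366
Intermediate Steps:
u(r) = 0
A = 9510 (A = 6*1585 = 9510)
C = -14 (C = 0 - 1*14 = 0 - 14 = -14)
y(x) = -14
A + y(h(2))*((193 - 1*395) - L(2)) = 9510 - 14*((193 - 1*395) - 1*2) = 9510 - 14*((193 - 395) - 2) = 9510 - 14*(-202 - 2) = 9510 - 14*(-204) = 9510 + 2856 = 12366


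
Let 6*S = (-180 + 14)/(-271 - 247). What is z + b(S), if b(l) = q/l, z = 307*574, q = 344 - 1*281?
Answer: 14723996/83 ≈ 1.7740e+5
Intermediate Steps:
q = 63 (q = 344 - 281 = 63)
S = 83/1554 (S = ((-180 + 14)/(-271 - 247))/6 = (-166/(-518))/6 = (-166*(-1/518))/6 = (⅙)*(83/259) = 83/1554 ≈ 0.053411)
z = 176218
b(l) = 63/l
z + b(S) = 176218 + 63/(83/1554) = 176218 + 63*(1554/83) = 176218 + 97902/83 = 14723996/83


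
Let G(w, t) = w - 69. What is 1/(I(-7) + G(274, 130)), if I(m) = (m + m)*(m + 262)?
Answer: -1/3365 ≈ -0.00029718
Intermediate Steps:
I(m) = 2*m*(262 + m) (I(m) = (2*m)*(262 + m) = 2*m*(262 + m))
G(w, t) = -69 + w
1/(I(-7) + G(274, 130)) = 1/(2*(-7)*(262 - 7) + (-69 + 274)) = 1/(2*(-7)*255 + 205) = 1/(-3570 + 205) = 1/(-3365) = -1/3365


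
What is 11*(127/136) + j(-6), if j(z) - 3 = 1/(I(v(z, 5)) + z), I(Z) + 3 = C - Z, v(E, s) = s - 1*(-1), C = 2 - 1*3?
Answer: 3593/272 ≈ 13.210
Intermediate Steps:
C = -1 (C = 2 - 3 = -1)
v(E, s) = 1 + s (v(E, s) = s + 1 = 1 + s)
I(Z) = -4 - Z (I(Z) = -3 + (-1 - Z) = -4 - Z)
j(z) = 3 + 1/(-10 + z) (j(z) = 3 + 1/((-4 - (1 + 5)) + z) = 3 + 1/((-4 - 1*6) + z) = 3 + 1/((-4 - 6) + z) = 3 + 1/(-10 + z))
11*(127/136) + j(-6) = 11*(127/136) + (-29 + 3*(-6))/(-10 - 6) = 11*(127*(1/136)) + (-29 - 18)/(-16) = 11*(127/136) - 1/16*(-47) = 1397/136 + 47/16 = 3593/272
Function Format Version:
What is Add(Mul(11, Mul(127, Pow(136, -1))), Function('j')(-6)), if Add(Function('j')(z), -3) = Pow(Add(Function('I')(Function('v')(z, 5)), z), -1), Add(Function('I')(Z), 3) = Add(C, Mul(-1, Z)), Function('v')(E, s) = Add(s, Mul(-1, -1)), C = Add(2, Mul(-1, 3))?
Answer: Rational(3593, 272) ≈ 13.210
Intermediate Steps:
C = -1 (C = Add(2, -3) = -1)
Function('v')(E, s) = Add(1, s) (Function('v')(E, s) = Add(s, 1) = Add(1, s))
Function('I')(Z) = Add(-4, Mul(-1, Z)) (Function('I')(Z) = Add(-3, Add(-1, Mul(-1, Z))) = Add(-4, Mul(-1, Z)))
Function('j')(z) = Add(3, Pow(Add(-10, z), -1)) (Function('j')(z) = Add(3, Pow(Add(Add(-4, Mul(-1, Add(1, 5))), z), -1)) = Add(3, Pow(Add(Add(-4, Mul(-1, 6)), z), -1)) = Add(3, Pow(Add(Add(-4, -6), z), -1)) = Add(3, Pow(Add(-10, z), -1)))
Add(Mul(11, Mul(127, Pow(136, -1))), Function('j')(-6)) = Add(Mul(11, Mul(127, Pow(136, -1))), Mul(Pow(Add(-10, -6), -1), Add(-29, Mul(3, -6)))) = Add(Mul(11, Mul(127, Rational(1, 136))), Mul(Pow(-16, -1), Add(-29, -18))) = Add(Mul(11, Rational(127, 136)), Mul(Rational(-1, 16), -47)) = Add(Rational(1397, 136), Rational(47, 16)) = Rational(3593, 272)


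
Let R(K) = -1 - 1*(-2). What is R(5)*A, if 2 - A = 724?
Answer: -722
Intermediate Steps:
R(K) = 1 (R(K) = -1 + 2 = 1)
A = -722 (A = 2 - 1*724 = 2 - 724 = -722)
R(5)*A = 1*(-722) = -722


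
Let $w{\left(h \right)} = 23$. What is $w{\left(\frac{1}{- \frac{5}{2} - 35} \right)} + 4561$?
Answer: $4584$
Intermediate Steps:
$w{\left(\frac{1}{- \frac{5}{2} - 35} \right)} + 4561 = 23 + 4561 = 4584$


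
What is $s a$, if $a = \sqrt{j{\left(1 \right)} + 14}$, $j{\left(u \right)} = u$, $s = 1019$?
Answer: $1019 \sqrt{15} \approx 3946.6$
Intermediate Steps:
$a = \sqrt{15}$ ($a = \sqrt{1 + 14} = \sqrt{15} \approx 3.873$)
$s a = 1019 \sqrt{15}$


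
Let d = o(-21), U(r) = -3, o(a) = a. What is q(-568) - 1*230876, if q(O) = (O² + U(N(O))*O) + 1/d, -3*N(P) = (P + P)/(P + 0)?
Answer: 1962491/21 ≈ 93452.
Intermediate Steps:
N(P) = -⅔ (N(P) = -(P + P)/(3*(P + 0)) = -2*P/(3*P) = -⅓*2 = -⅔)
d = -21
q(O) = -1/21 + O² - 3*O (q(O) = (O² - 3*O) + 1/(-21) = (O² - 3*O) - 1/21 = -1/21 + O² - 3*O)
q(-568) - 1*230876 = (-1/21 - 568*(-3 - 568)) - 1*230876 = (-1/21 - 568*(-571)) - 230876 = (-1/21 + 324328) - 230876 = 6810887/21 - 230876 = 1962491/21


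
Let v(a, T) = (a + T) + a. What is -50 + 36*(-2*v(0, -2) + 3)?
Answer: 202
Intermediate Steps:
v(a, T) = T + 2*a (v(a, T) = (T + a) + a = T + 2*a)
-50 + 36*(-2*v(0, -2) + 3) = -50 + 36*(-2*(-2 + 2*0) + 3) = -50 + 36*(-2*(-2 + 0) + 3) = -50 + 36*(-2*(-2) + 3) = -50 + 36*(4 + 3) = -50 + 36*7 = -50 + 252 = 202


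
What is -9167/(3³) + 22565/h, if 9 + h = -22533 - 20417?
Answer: -394414408/1159893 ≈ -340.04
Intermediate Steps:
h = -42959 (h = -9 + (-22533 - 20417) = -9 - 42950 = -42959)
-9167/(3³) + 22565/h = -9167/(3³) + 22565/(-42959) = -9167/27 + 22565*(-1/42959) = -9167*1/27 - 22565/42959 = -9167/27 - 22565/42959 = -394414408/1159893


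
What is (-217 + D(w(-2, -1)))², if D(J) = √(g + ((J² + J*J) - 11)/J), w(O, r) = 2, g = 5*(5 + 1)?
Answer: (434 - √114)²/4 ≈ 44801.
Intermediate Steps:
g = 30 (g = 5*6 = 30)
D(J) = √(30 + (-11 + 2*J²)/J) (D(J) = √(30 + ((J² + J*J) - 11)/J) = √(30 + ((J² + J²) - 11)/J) = √(30 + (2*J² - 11)/J) = √(30 + (-11 + 2*J²)/J))
(-217 + D(w(-2, -1)))² = (-217 + √(30 - 11/2 + 2*2))² = (-217 + √(30 - 11*½ + 4))² = (-217 + √(30 - 11/2 + 4))² = (-217 + √(57/2))² = (-217 + √114/2)²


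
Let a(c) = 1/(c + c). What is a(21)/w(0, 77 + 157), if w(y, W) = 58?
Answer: 1/2436 ≈ 0.00041051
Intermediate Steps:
a(c) = 1/(2*c)
a(21)/w(0, 77 + 157) = ((½)/21)/58 = ((½)*(1/21))*(1/58) = (1/42)*(1/58) = 1/2436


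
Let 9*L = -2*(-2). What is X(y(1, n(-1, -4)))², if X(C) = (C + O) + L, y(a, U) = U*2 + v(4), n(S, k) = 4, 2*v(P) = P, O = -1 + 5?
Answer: 16900/81 ≈ 208.64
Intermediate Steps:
O = 4
v(P) = P/2
y(a, U) = 2 + 2*U (y(a, U) = U*2 + (½)*4 = 2*U + 2 = 2 + 2*U)
L = 4/9 (L = (-2*(-2))/9 = (⅑)*4 = 4/9 ≈ 0.44444)
X(C) = 40/9 + C (X(C) = (C + 4) + 4/9 = (4 + C) + 4/9 = 40/9 + C)
X(y(1, n(-1, -4)))² = (40/9 + (2 + 2*4))² = (40/9 + (2 + 8))² = (40/9 + 10)² = (130/9)² = 16900/81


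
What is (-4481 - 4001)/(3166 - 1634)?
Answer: -4241/766 ≈ -5.5366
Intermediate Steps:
(-4481 - 4001)/(3166 - 1634) = -8482/1532 = -8482*1/1532 = -4241/766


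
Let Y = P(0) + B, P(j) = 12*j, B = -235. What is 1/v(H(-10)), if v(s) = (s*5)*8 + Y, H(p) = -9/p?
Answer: -1/199 ≈ -0.0050251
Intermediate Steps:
Y = -235 (Y = 12*0 - 235 = 0 - 235 = -235)
v(s) = -235 + 40*s (v(s) = (s*5)*8 - 235 = (5*s)*8 - 235 = 40*s - 235 = -235 + 40*s)
1/v(H(-10)) = 1/(-235 + 40*(-9/(-10))) = 1/(-235 + 40*(-9*(-⅒))) = 1/(-235 + 40*(9/10)) = 1/(-235 + 36) = 1/(-199) = -1/199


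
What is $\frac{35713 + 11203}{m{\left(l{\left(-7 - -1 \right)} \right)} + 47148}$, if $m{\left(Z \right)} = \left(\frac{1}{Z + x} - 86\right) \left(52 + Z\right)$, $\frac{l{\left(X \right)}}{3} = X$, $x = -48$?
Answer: $\frac{1548228}{1459375} \approx 1.0609$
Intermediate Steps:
$l{\left(X \right)} = 3 X$
$m{\left(Z \right)} = \left(-86 + \frac{1}{-48 + Z}\right) \left(52 + Z\right)$ ($m{\left(Z \right)} = \left(\frac{1}{Z - 48} - 86\right) \left(52 + Z\right) = \left(\frac{1}{-48 + Z} - 86\right) \left(52 + Z\right) = \left(-86 + \frac{1}{-48 + Z}\right) \left(52 + Z\right)$)
$\frac{35713 + 11203}{m{\left(l{\left(-7 - -1 \right)} \right)} + 47148} = \frac{35713 + 11203}{\frac{214708 - 343 \cdot 3 \left(-7 - -1\right) - 86 \left(3 \left(-7 - -1\right)\right)^{2}}{-48 + 3 \left(-7 - -1\right)} + 47148} = \frac{46916}{\frac{214708 - 343 \cdot 3 \left(-7 + 1\right) - 86 \left(3 \left(-7 + 1\right)\right)^{2}}{-48 + 3 \left(-7 + 1\right)} + 47148} = \frac{46916}{\frac{214708 - 343 \cdot 3 \left(-6\right) - 86 \left(3 \left(-6\right)\right)^{2}}{-48 + 3 \left(-6\right)} + 47148} = \frac{46916}{\frac{214708 - -6174 - 86 \left(-18\right)^{2}}{-48 - 18} + 47148} = \frac{46916}{\frac{214708 + 6174 - 27864}{-66} + 47148} = \frac{46916}{- \frac{214708 + 6174 - 27864}{66} + 47148} = \frac{46916}{\left(- \frac{1}{66}\right) 193018 + 47148} = \frac{46916}{- \frac{96509}{33} + 47148} = \frac{46916}{\frac{1459375}{33}} = 46916 \cdot \frac{33}{1459375} = \frac{1548228}{1459375}$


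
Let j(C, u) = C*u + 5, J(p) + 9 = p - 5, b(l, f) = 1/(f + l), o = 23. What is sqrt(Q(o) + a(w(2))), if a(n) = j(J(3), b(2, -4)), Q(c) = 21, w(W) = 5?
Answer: 3*sqrt(14)/2 ≈ 5.6125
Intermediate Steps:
J(p) = -14 + p (J(p) = -9 + (p - 5) = -9 + (-5 + p) = -14 + p)
j(C, u) = 5 + C*u
a(n) = 21/2 (a(n) = 5 + (-14 + 3)/(-4 + 2) = 5 - 11/(-2) = 5 - 11*(-1/2) = 5 + 11/2 = 21/2)
sqrt(Q(o) + a(w(2))) = sqrt(21 + 21/2) = sqrt(63/2) = 3*sqrt(14)/2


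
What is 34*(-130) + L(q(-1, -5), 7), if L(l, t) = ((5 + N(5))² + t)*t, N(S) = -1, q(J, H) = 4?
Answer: -4259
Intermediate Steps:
L(l, t) = t*(16 + t) (L(l, t) = ((5 - 1)² + t)*t = (4² + t)*t = (16 + t)*t = t*(16 + t))
34*(-130) + L(q(-1, -5), 7) = 34*(-130) + 7*(16 + 7) = -4420 + 7*23 = -4420 + 161 = -4259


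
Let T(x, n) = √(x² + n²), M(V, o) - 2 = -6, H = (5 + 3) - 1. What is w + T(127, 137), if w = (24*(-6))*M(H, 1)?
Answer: 576 + √34898 ≈ 762.81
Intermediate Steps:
H = 7 (H = 8 - 1 = 7)
M(V, o) = -4 (M(V, o) = 2 - 6 = -4)
T(x, n) = √(n² + x²)
w = 576 (w = (24*(-6))*(-4) = -144*(-4) = 576)
w + T(127, 137) = 576 + √(137² + 127²) = 576 + √(18769 + 16129) = 576 + √34898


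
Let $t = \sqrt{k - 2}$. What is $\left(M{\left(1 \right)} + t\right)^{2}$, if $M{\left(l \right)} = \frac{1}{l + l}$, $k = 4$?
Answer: $\frac{9}{4} + \sqrt{2} \approx 3.6642$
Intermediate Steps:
$M{\left(l \right)} = \frac{1}{2 l}$
$t = \sqrt{2}$ ($t = \sqrt{4 - 2} = \sqrt{2} \approx 1.4142$)
$\left(M{\left(1 \right)} + t\right)^{2} = \left(\frac{1}{2 \cdot 1} + \sqrt{2}\right)^{2} = \left(\frac{1}{2} \cdot 1 + \sqrt{2}\right)^{2} = \left(\frac{1}{2} + \sqrt{2}\right)^{2}$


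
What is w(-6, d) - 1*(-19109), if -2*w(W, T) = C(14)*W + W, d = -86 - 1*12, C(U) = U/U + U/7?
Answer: 19121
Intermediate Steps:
C(U) = 1 + U/7 (C(U) = 1 + U*(⅐) = 1 + U/7)
d = -98 (d = -86 - 12 = -98)
w(W, T) = -2*W (w(W, T) = -((1 + (⅐)*14)*W + W)/2 = -((1 + 2)*W + W)/2 = -(3*W + W)/2 = -2*W)
w(-6, d) - 1*(-19109) = -2*(-6) - 1*(-19109) = 12 + 19109 = 19121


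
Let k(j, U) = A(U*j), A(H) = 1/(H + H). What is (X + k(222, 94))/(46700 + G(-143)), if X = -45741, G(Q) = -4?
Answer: -1909046375/1948904256 ≈ -0.97955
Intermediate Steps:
A(H) = 1/(2*H)
k(j, U) = 1/(2*U*j) (k(j, U) = 1/(2*((U*j))) = (1/(U*j))/2 = 1/(2*U*j))
(X + k(222, 94))/(46700 + G(-143)) = (-45741 + (1/2)/(94*222))/(46700 - 4) = (-45741 + (1/2)*(1/94)*(1/222))/46696 = (-45741 + 1/41736)*(1/46696) = -1909046375/41736*1/46696 = -1909046375/1948904256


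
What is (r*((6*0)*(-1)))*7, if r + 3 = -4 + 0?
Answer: 0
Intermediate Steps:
r = -7 (r = -3 + (-4 + 0) = -3 - 4 = -7)
(r*((6*0)*(-1)))*7 = -7*6*0*(-1)*7 = -0*(-1)*7 = -7*0*7 = 0*7 = 0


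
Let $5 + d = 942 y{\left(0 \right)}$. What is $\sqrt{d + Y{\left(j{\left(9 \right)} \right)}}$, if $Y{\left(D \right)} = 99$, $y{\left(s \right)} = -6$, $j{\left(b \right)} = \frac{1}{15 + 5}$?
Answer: $i \sqrt{5558} \approx 74.552 i$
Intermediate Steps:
$j{\left(b \right)} = \frac{1}{20}$
$d = -5657$ ($d = -5 + 942 \left(-6\right) = -5 - 5652 = -5657$)
$\sqrt{d + Y{\left(j{\left(9 \right)} \right)}} = \sqrt{-5657 + 99} = \sqrt{-5558} = i \sqrt{5558}$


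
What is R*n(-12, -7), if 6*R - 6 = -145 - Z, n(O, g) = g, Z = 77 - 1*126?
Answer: 105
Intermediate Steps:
Z = -49 (Z = 77 - 126 = -49)
R = -15 (R = 1 + (-145 - 1*(-49))/6 = 1 + (-145 + 49)/6 = 1 + (⅙)*(-96) = 1 - 16 = -15)
R*n(-12, -7) = -15*(-7) = 105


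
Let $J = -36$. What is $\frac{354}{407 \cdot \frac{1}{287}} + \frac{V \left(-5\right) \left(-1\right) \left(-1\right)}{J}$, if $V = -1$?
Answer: $\frac{3655493}{14652} \approx 249.49$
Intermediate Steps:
$\frac{354}{407 \cdot \frac{1}{287}} + \frac{V \left(-5\right) \left(-1\right) \left(-1\right)}{J} = \frac{354}{407 \cdot \frac{1}{287}} + \frac{\left(-1\right) \left(-5\right) \left(-1\right) \left(-1\right)}{-36} = \frac{354}{407 \cdot \frac{1}{287}} + 5 \left(-1\right) \left(-1\right) \left(- \frac{1}{36}\right) = \frac{354}{\frac{407}{287}} + \left(-5\right) \left(-1\right) \left(- \frac{1}{36}\right) = 354 \cdot \frac{287}{407} + 5 \left(- \frac{1}{36}\right) = \frac{101598}{407} - \frac{5}{36} = \frac{3655493}{14652}$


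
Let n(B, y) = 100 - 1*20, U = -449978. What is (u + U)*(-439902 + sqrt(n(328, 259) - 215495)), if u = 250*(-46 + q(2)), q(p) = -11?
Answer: 204214825656 - 1392684*I*sqrt(23935) ≈ 2.0421e+11 - 2.1546e+8*I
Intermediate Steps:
n(B, y) = 80 (n(B, y) = 100 - 20 = 80)
u = -14250 (u = 250*(-46 - 11) = 250*(-57) = -14250)
(u + U)*(-439902 + sqrt(n(328, 259) - 215495)) = (-14250 - 449978)*(-439902 + sqrt(80 - 215495)) = -464228*(-439902 + sqrt(-215415)) = -464228*(-439902 + 3*I*sqrt(23935)) = 204214825656 - 1392684*I*sqrt(23935)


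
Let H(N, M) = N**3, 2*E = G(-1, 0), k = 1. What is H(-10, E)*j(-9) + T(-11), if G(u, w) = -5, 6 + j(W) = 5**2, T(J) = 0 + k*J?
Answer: -19011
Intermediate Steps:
T(J) = J (T(J) = 0 + 1*J = 0 + J = J)
j(W) = 19 (j(W) = -6 + 5**2 = -6 + 25 = 19)
E = -5/2 (E = (1/2)*(-5) = -5/2 ≈ -2.5000)
H(-10, E)*j(-9) + T(-11) = (-10)**3*19 - 11 = -1000*19 - 11 = -19000 - 11 = -19011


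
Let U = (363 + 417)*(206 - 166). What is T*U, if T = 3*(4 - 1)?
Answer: 280800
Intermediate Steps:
U = 31200 (U = 780*40 = 31200)
T = 9 (T = 3*3 = 9)
T*U = 9*31200 = 280800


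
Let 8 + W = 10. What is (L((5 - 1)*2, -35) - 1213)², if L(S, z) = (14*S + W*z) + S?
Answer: 1352569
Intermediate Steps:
W = 2 (W = -8 + 10 = 2)
L(S, z) = 2*z + 15*S (L(S, z) = (14*S + 2*z) + S = (2*z + 14*S) + S = 2*z + 15*S)
(L((5 - 1)*2, -35) - 1213)² = ((2*(-35) + 15*((5 - 1)*2)) - 1213)² = ((-70 + 15*(4*2)) - 1213)² = ((-70 + 15*8) - 1213)² = ((-70 + 120) - 1213)² = (50 - 1213)² = (-1163)² = 1352569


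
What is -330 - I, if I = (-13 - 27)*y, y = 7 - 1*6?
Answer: -290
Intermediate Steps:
y = 1 (y = 7 - 6 = 1)
I = -40 (I = (-13 - 27)*1 = -40*1 = -40)
-330 - I = -330 - 1*(-40) = -330 + 40 = -290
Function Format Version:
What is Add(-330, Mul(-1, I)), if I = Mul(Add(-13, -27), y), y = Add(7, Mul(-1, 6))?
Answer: -290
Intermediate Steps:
y = 1 (y = Add(7, -6) = 1)
I = -40 (I = Mul(Add(-13, -27), 1) = Mul(-40, 1) = -40)
Add(-330, Mul(-1, I)) = Add(-330, Mul(-1, -40)) = Add(-330, 40) = -290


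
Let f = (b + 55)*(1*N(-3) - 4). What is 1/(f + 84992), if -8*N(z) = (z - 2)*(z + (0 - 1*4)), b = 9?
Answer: 1/84456 ≈ 1.1840e-5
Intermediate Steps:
N(z) = -(-4 + z)*(-2 + z)/8 (N(z) = -(z - 2)*(z + (0 - 1*4))/8 = -(-2 + z)*(z + (0 - 4))/8 = -(-2 + z)*(z - 4)/8 = -(-2 + z)*(-4 + z)/8 = -(-4 + z)*(-2 + z)/8)
f = -536 (f = (9 + 55)*(1*(-1 - ⅛*(-3)² + (¾)*(-3)) - 4) = 64*(1*(-1 - ⅛*9 - 9/4) - 4) = 64*(1*(-1 - 9/8 - 9/4) - 4) = 64*(1*(-35/8) - 4) = 64*(-35/8 - 4) = 64*(-67/8) = -536)
1/(f + 84992) = 1/(-536 + 84992) = 1/84456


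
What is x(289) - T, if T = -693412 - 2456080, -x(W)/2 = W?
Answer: 3148914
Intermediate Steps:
x(W) = -2*W
T = -3149492
x(289) - T = -2*289 - 1*(-3149492) = -578 + 3149492 = 3148914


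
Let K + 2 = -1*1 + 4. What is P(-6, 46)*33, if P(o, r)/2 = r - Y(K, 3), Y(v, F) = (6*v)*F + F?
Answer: 1650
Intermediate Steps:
K = 1 (K = -2 + (-1*1 + 4) = -2 + (-1 + 4) = -2 + 3 = 1)
Y(v, F) = F + 6*F*v (Y(v, F) = 6*F*v + F = F + 6*F*v)
P(o, r) = -42 + 2*r (P(o, r) = 2*(r - 3*(1 + 6*1)) = 2*(r - 3*(1 + 6)) = 2*(r - 3*7) = 2*(r - 1*21) = 2*(r - 21) = 2*(-21 + r) = -42 + 2*r)
P(-6, 46)*33 = (-42 + 2*46)*33 = (-42 + 92)*33 = 50*33 = 1650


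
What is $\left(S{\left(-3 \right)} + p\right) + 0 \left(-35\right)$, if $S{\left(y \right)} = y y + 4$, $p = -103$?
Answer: $-90$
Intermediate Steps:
$S{\left(y \right)} = 4 + y^{2}$ ($S{\left(y \right)} = y^{2} + 4 = 4 + y^{2}$)
$\left(S{\left(-3 \right)} + p\right) + 0 \left(-35\right) = \left(\left(4 + \left(-3\right)^{2}\right) - 103\right) + 0 \left(-35\right) = \left(\left(4 + 9\right) - 103\right) + 0 = \left(13 - 103\right) + 0 = -90 + 0 = -90$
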